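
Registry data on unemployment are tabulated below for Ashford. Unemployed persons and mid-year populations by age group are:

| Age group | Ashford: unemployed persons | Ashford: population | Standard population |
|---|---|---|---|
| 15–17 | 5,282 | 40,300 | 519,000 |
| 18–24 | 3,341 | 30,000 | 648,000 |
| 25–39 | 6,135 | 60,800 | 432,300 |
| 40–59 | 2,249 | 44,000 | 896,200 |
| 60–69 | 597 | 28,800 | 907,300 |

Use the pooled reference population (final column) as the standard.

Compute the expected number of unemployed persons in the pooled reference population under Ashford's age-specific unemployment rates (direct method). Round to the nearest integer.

Age-specific rates per 1,000 for Ashford: 131.067, 111.367, 100.905, 51.114, 20.729.
Expected unemployed persons = Σ (standard pop × age-specific rate ÷ 1,000)
= 519,000×131.067/1,000 + 648,000×111.367/1,000 + 432,300×100.905/1,000 + 896,200×51.114/1,000 + 907,300×20.729/1,000
= 68023.77 + 72165.60 + 43621.06 + 45808.04 + 18807.57 = 248426.05.

248426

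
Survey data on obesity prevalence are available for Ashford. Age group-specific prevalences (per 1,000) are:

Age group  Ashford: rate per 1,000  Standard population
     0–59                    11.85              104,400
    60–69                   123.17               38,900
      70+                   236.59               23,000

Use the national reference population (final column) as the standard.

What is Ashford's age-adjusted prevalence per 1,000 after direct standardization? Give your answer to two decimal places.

Standard total = 166,300; weights = 0.6278, 0.2339, 0.1383.
Standardized rate: 0.6278×11.85 + 0.2339×123.17 + 0.1383×236.59 = 68.9719 per 1,000.

68.97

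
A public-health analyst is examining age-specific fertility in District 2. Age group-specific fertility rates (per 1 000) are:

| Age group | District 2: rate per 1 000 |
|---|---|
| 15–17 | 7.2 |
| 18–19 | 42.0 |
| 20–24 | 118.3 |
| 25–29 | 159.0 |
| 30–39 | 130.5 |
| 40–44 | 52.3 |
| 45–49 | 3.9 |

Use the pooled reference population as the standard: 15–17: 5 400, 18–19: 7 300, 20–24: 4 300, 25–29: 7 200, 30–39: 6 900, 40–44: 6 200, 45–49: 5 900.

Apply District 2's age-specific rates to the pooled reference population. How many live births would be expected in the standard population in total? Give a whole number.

3247

Expected live births = Σ (standard pop × age-specific rate ÷ 1 000)
= 5 400×7.2/1 000 + 7 300×42.0/1 000 + 4 300×118.3/1 000 + 7 200×159.0/1 000 + 6 900×130.5/1 000 + 6 200×52.3/1 000 + 5 900×3.9/1 000
= 38.88 + 306.60 + 508.69 + 1144.80 + 900.45 + 324.26 + 23.01 = 3246.69.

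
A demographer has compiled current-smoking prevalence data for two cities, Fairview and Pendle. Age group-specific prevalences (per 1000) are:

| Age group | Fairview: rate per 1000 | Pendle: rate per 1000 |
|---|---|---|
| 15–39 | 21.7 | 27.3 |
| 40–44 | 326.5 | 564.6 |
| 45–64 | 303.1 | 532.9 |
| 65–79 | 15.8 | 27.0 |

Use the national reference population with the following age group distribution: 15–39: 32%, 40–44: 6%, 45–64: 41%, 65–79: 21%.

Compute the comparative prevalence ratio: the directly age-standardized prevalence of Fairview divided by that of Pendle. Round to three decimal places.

Standard weights: 0.32, 0.06, 0.41, 0.21.
Fairview: 0.3200×21.7 + 0.0600×326.5 + 0.4100×303.1 + 0.2100×15.8 = 154.1230 per 1000.
Pendle: 0.3200×27.3 + 0.0600×564.6 + 0.4100×532.9 + 0.2100×27.0 = 266.7710 per 1000.
Ratio = 154.1230 ÷ 266.7710 = 0.57774.

0.578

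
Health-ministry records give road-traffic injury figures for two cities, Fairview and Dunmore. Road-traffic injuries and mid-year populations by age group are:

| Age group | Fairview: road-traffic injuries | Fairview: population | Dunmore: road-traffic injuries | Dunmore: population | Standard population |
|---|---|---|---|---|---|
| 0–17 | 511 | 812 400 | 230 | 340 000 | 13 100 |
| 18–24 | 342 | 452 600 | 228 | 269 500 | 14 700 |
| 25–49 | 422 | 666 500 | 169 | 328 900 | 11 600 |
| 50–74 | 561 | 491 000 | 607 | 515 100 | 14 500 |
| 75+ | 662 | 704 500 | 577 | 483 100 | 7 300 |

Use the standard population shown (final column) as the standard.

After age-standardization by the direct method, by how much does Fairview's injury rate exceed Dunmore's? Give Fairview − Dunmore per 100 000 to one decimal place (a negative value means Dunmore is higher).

-4.8

Age-specific rates per 100 000 for Fairview: 62.90, 75.56, 63.32, 114.26, 93.97.
For Dunmore: 67.65, 84.60, 51.38, 117.84, 119.44.
Standard total = 61 200; weights = 0.2141, 0.2402, 0.1895, 0.2369, 0.1193.
Fairview: 0.2141×62.90 + 0.2402×75.56 + 0.1895×63.32 + 0.2369×114.26 + 0.1193×93.97 = 81.8941 per 100 000.
Dunmore: 0.2141×67.65 + 0.2402×84.60 + 0.1895×51.38 + 0.2369×117.84 + 0.1193×119.44 = 86.7067 per 100 000.
Difference = 81.8941 − 86.7067 = -4.8126.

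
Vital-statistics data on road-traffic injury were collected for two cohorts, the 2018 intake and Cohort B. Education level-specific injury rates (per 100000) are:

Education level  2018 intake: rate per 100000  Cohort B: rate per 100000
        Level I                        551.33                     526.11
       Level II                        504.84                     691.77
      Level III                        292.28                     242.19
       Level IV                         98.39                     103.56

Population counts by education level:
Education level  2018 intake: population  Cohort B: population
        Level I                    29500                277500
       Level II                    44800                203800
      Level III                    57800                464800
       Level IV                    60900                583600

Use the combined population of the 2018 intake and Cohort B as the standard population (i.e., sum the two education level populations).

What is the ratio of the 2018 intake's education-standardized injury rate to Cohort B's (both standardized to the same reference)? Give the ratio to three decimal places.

Combined standard total = 1722700; weights = 0.1782, 0.1443, 0.3034, 0.3741.
The 2018 intake: 0.1782×551.33 + 0.1443×504.84 + 0.3034×292.28 + 0.3741×98.39 = 296.5806 per 100000.
Cohort B: 0.1782×526.11 + 0.1443×691.77 + 0.3034×242.19 + 0.3741×103.56 = 305.8006 per 100000.
Ratio = 296.5806 ÷ 305.8006 = 0.96985.

0.970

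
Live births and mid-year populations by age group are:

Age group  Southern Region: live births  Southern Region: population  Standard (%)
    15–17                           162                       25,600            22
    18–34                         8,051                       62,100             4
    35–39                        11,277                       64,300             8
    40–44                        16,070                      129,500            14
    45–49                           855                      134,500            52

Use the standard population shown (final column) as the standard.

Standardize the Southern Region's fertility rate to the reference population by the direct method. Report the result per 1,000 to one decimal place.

Age-specific rates per 1,000 for the Southern Region: 6.328, 129.646, 175.381, 124.093, 6.357.
Standard weights: 0.22, 0.04, 0.08, 0.14, 0.52.
Standardized rate: 0.2200×6.328 + 0.0400×129.646 + 0.0800×175.381 + 0.1400×124.093 + 0.5200×6.357 = 41.2870 per 1,000.

41.3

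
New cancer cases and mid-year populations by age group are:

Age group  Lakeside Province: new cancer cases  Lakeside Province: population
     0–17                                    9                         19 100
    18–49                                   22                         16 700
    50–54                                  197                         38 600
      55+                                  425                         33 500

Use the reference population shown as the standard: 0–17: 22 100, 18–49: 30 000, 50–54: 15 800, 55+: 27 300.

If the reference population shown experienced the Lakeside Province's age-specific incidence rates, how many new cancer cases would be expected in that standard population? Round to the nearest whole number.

Age-specific rates per 100 000 for the Lakeside Province: 47.12, 131.74, 510.36, 1268.66.
Expected new cancer cases = Σ (standard pop × age-specific rate ÷ 100 000)
= 22 100×47.12/100 000 + 30 000×131.74/100 000 + 15 800×510.36/100 000 + 27 300×1268.66/100 000
= 10.41 + 39.52 + 80.64 + 346.34 = 476.92.

477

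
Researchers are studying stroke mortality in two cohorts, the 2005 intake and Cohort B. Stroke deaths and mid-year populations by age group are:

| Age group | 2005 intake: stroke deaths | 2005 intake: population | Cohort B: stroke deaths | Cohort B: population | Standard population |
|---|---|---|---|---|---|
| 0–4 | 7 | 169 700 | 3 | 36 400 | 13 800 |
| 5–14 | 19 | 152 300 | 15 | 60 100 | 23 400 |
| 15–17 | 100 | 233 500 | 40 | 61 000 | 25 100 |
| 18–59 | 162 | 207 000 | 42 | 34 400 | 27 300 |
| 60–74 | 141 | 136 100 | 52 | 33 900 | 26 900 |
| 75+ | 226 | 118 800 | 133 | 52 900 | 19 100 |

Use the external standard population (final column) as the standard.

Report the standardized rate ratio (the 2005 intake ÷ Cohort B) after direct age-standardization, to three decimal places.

Age-specific rates per 100 000 for the 2005 intake: 4.12, 12.48, 42.83, 78.26, 103.60, 190.24.
For Cohort B: 8.24, 24.96, 65.57, 122.09, 153.39, 251.42.
Standard total = 135 600; weights = 0.1018, 0.1726, 0.1851, 0.2013, 0.1984, 0.1409.
The 2005 intake: 0.1018×4.12 + 0.1726×12.48 + 0.1851×42.83 + 0.2013×78.26 + 0.1984×103.60 + 0.1409×190.24 = 73.6037 per 100 000.
Cohort B: 0.1018×8.24 + 0.1726×24.96 + 0.1851×65.57 + 0.2013×122.09 + 0.1984×153.39 + 0.1409×251.42 = 107.7075 per 100 000.
Ratio = 73.6037 ÷ 107.7075 = 0.68337.

0.683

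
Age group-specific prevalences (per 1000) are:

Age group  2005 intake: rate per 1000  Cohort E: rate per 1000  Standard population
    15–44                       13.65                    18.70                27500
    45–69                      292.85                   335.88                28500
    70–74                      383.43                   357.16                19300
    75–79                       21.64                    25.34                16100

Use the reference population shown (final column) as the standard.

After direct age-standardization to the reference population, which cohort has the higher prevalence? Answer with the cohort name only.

Standard total = 91400; weights = 0.3009, 0.3118, 0.2112, 0.1761.
The 2005 intake: 0.3009×13.65 + 0.3118×292.85 + 0.2112×383.43 + 0.1761×21.64 = 180.1992 per 1000.
Cohort E: 0.3009×18.70 + 0.3118×335.88 + 0.2112×357.16 + 0.1761×25.34 = 190.2406 per 1000.

Cohort E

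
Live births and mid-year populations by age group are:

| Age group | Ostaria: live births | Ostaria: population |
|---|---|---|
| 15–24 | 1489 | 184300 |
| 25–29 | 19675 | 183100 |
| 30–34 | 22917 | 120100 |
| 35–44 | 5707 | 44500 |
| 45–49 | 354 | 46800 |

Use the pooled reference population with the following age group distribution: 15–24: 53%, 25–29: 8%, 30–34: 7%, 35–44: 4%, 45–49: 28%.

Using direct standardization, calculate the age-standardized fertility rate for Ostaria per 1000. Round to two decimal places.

Age-specific rates per 1000 for Ostaria: 8.079, 107.455, 190.816, 128.247, 7.564.
Standard weights: 0.53, 0.08, 0.07, 0.04, 0.28.
Standardized rate: 0.5300×8.079 + 0.0800×107.455 + 0.0700×190.816 + 0.0400×128.247 + 0.2800×7.564 = 33.4833 per 1000.

33.48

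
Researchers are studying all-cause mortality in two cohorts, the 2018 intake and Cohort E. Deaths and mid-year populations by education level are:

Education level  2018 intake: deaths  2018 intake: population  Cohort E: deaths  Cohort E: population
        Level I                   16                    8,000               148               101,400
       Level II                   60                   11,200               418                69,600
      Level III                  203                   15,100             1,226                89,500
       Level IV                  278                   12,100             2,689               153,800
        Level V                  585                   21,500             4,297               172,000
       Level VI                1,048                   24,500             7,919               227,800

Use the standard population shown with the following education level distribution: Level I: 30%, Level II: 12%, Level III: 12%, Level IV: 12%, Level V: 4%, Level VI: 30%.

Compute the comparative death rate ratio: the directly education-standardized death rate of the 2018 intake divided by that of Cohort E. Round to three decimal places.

Education-specific rates per 1,000 for the 2018 intake: 2.000, 5.357, 13.444, 22.975, 27.209, 42.776.
For Cohort E: 1.460, 6.006, 13.698, 17.484, 24.983, 34.763.
Standard weights: 0.30, 0.12, 0.12, 0.12, 0.04, 0.30.
The 2018 intake: 0.3000×2.000 + 0.1200×5.357 + 0.1200×13.444 + 0.1200×22.975 + 0.0400×27.209 + 0.3000×42.776 = 19.5342 per 1,000.
Cohort E: 0.3000×1.460 + 0.1200×6.006 + 0.1200×13.698 + 0.1200×17.484 + 0.0400×24.983 + 0.3000×34.763 = 16.3286 per 1,000.
Ratio = 19.5342 ÷ 16.3286 = 1.19632.

1.196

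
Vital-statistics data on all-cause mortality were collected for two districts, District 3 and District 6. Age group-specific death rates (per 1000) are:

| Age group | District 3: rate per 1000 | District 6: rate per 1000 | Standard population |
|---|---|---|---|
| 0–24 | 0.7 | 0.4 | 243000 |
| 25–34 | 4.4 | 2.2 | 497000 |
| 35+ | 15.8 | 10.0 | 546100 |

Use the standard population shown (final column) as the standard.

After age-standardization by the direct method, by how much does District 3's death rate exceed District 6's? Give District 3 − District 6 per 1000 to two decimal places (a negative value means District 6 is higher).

3.37

Standard total = 1286100; weights = 0.1889, 0.3864, 0.4246.
District 3: 0.1889×0.7 + 0.3864×4.4 + 0.4246×15.8 = 8.5415 per 1000.
District 6: 0.1889×0.4 + 0.3864×2.2 + 0.4246×10.0 = 5.1719 per 1000.
Difference = 8.5415 − 5.1719 = 3.3696.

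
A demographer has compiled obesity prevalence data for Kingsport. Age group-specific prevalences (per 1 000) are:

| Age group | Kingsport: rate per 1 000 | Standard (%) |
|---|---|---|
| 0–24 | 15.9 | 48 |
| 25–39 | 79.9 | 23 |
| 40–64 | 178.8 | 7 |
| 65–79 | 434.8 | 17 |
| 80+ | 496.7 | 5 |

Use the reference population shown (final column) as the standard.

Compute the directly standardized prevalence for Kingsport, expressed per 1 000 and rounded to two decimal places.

Standard weights: 0.48, 0.23, 0.07, 0.17, 0.05.
Standardized rate: 0.4800×15.9 + 0.2300×79.9 + 0.0700×178.8 + 0.1700×434.8 + 0.0500×496.7 = 137.2760 per 1 000.

137.28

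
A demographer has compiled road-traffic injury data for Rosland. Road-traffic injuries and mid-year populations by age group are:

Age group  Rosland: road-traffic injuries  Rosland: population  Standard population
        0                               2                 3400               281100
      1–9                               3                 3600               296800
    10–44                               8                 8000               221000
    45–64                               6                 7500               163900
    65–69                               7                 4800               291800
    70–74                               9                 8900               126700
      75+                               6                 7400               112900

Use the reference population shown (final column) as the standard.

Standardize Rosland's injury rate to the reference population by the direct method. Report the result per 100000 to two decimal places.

94.37

Age-specific rates per 100000 for Rosland: 58.82, 83.33, 100.00, 80.00, 145.83, 101.12, 81.08.
Standard total = 1494200; weights = 0.1881, 0.1986, 0.1479, 0.1097, 0.1953, 0.0848, 0.0756.
Standardized rate: 0.1881×58.82 + 0.1986×83.33 + 0.1479×100.00 + 0.1097×80.00 + 0.1953×145.83 + 0.0848×101.12 + 0.0756×81.08 = 94.3657 per 100000.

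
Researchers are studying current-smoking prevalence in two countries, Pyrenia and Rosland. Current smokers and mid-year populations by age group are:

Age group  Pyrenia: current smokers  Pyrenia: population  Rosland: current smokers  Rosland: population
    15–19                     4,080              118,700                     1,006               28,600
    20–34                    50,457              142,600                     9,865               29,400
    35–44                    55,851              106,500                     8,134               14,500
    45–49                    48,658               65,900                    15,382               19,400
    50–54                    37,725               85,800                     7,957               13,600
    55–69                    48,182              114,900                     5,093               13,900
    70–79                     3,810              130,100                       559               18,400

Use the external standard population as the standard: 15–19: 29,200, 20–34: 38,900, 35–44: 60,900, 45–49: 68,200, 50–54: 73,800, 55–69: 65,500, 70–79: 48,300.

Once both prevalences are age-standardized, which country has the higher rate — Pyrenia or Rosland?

Age-specific rates per 1,000 for Pyrenia: 34.372, 353.836, 524.423, 738.361, 439.685, 419.339, 29.285.
For Rosland: 35.175, 335.544, 560.966, 792.887, 585.074, 366.403, 30.380.
Standard total = 384,800; weights = 0.0759, 0.1011, 0.1583, 0.1772, 0.1918, 0.1702, 0.1255.
Pyrenia: 0.0759×34.372 + 0.1011×353.836 + 0.1583×524.423 + 0.1772×738.361 + 0.1918×439.685 + 0.1702×419.339 + 0.1255×29.285 = 411.6200 per 1,000.
Rosland: 0.0759×35.175 + 0.1011×335.544 + 0.1583×560.966 + 0.1772×792.887 + 0.1918×585.074 + 0.1702×366.403 + 0.1255×30.380 = 444.2896 per 1,000.

Rosland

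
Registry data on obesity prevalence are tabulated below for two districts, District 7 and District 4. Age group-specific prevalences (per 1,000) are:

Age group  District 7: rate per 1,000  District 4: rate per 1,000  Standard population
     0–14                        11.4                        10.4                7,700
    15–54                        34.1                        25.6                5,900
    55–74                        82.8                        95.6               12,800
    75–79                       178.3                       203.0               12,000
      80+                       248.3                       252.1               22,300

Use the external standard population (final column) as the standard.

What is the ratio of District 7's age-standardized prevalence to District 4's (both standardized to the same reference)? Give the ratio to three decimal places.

Standard total = 60,700; weights = 0.1269, 0.0972, 0.2109, 0.1977, 0.3674.
District 7: 0.1269×11.4 + 0.0972×34.1 + 0.2109×82.8 + 0.1977×178.3 + 0.3674×248.3 = 148.6903 per 1,000.
District 4: 0.1269×10.4 + 0.0972×25.6 + 0.2109×95.6 + 0.1977×203.0 + 0.3674×252.1 = 156.7155 per 1,000.
Ratio = 148.6903 ÷ 156.7155 = 0.94879.

0.949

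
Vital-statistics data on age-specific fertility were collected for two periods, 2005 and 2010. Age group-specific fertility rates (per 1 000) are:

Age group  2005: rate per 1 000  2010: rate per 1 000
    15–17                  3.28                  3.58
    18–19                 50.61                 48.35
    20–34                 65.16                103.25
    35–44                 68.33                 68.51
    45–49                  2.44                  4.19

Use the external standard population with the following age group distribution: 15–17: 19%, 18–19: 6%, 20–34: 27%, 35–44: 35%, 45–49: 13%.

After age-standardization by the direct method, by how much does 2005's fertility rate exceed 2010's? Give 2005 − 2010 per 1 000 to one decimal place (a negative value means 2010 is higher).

-10.5

Standard weights: 0.19, 0.06, 0.27, 0.35, 0.13.
2005: 0.1900×3.28 + 0.0600×50.61 + 0.2700×65.16 + 0.3500×68.33 + 0.1300×2.44 = 45.4857 per 1 000.
2010: 0.1900×3.58 + 0.0600×48.35 + 0.2700×103.25 + 0.3500×68.51 + 0.1300×4.19 = 55.9819 per 1 000.
Difference = 45.4857 − 55.9819 = -10.4962.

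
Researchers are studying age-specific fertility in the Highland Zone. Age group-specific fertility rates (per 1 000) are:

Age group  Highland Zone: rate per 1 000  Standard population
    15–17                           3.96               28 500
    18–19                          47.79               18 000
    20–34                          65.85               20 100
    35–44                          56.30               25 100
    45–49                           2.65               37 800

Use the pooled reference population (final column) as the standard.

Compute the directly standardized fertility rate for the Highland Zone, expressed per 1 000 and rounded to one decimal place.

Standard total = 129 500; weights = 0.2201, 0.1390, 0.1552, 0.1938, 0.2919.
Standardized rate: 0.2201×3.96 + 0.1390×47.79 + 0.1552×65.85 + 0.1938×56.30 + 0.2919×2.65 = 29.4206 per 1 000.

29.4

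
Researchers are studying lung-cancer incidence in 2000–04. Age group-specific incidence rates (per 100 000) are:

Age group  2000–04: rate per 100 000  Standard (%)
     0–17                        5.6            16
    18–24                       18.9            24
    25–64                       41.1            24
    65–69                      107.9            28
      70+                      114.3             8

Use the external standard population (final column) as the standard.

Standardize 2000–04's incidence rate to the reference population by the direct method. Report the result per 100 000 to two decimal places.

54.65

Standard weights: 0.16, 0.24, 0.24, 0.28, 0.08.
Standardized rate: 0.1600×5.6 + 0.2400×18.9 + 0.2400×41.1 + 0.2800×107.9 + 0.0800×114.3 = 54.6520 per 100 000.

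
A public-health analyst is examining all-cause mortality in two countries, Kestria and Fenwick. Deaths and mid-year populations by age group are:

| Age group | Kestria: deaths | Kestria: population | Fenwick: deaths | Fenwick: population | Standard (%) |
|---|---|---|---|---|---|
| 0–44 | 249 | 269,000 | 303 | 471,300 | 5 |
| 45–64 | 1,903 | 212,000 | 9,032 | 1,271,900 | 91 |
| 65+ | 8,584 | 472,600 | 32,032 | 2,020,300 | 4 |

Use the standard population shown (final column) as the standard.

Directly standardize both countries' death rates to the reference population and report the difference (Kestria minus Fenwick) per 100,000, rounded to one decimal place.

Age-specific rates per 100,000 for Kestria: 92.57, 897.64, 1816.34.
For Fenwick: 64.29, 710.12, 1585.51.
Standard weights: 0.05, 0.91, 0.04.
Kestria: 0.0500×92.57 + 0.9100×897.64 + 0.0400×1816.34 = 894.1354 per 100,000.
Fenwick: 0.0500×64.29 + 0.9100×710.12 + 0.0400×1585.51 = 712.8428 per 100,000.
Difference = 894.1354 − 712.8428 = 181.2926.

181.3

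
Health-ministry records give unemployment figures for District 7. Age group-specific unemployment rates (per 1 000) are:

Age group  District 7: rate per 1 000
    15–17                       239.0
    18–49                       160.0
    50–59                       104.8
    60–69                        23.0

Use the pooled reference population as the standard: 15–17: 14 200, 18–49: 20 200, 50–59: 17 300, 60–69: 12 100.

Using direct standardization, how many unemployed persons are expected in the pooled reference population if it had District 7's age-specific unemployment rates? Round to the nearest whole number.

8717

Expected unemployed persons = Σ (standard pop × age-specific rate ÷ 1 000)
= 14 200×239.0/1 000 + 20 200×160.0/1 000 + 17 300×104.8/1 000 + 12 100×23.0/1 000
= 3393.80 + 3232.00 + 1813.04 + 278.30 = 8717.14.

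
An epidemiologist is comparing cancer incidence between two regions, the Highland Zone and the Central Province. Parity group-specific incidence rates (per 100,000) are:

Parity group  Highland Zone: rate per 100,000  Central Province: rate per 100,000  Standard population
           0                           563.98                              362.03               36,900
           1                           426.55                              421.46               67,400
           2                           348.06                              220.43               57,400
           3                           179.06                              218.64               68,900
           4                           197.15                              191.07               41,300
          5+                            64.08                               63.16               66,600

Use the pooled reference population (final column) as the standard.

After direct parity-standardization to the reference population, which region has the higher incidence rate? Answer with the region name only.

Highland Zone

Standard total = 338,500; weights = 0.1090, 0.1991, 0.1696, 0.2035, 0.1220, 0.1968.
The Highland Zone: 0.1090×563.98 + 0.1991×426.55 + 0.1696×348.06 + 0.2035×179.06 + 0.1220×197.15 + 0.1968×64.08 = 278.5413 per 100,000.
The Central Province: 0.1090×362.03 + 0.1991×421.46 + 0.1696×220.43 + 0.2035×218.64 + 0.1220×191.07 + 0.1968×63.16 = 241.0042 per 100,000.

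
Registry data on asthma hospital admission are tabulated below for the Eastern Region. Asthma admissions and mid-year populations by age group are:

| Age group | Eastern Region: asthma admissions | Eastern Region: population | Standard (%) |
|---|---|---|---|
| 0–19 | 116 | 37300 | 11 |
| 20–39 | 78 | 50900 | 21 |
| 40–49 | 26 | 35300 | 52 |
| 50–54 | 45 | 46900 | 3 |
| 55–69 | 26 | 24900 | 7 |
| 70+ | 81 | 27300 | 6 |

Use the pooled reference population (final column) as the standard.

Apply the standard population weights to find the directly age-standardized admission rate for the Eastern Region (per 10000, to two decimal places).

13.27

Age-specific rates per 10000 for the Eastern Region: 31.10, 15.32, 7.37, 9.59, 10.44, 29.67.
Standard weights: 0.11, 0.21, 0.52, 0.03, 0.07, 0.06.
Standardized rate: 0.1100×31.10 + 0.2100×15.32 + 0.5200×7.37 + 0.0300×9.59 + 0.0700×10.44 + 0.0600×29.67 = 13.2680 per 10000.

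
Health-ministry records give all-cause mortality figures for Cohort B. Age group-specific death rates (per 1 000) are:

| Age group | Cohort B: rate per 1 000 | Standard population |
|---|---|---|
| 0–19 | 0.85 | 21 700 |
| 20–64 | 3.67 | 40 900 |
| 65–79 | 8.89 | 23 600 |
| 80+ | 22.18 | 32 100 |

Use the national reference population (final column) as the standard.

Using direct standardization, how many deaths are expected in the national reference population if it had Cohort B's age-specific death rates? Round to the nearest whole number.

Expected deaths = Σ (standard pop × age-specific rate ÷ 1 000)
= 21 700×0.85/1 000 + 40 900×3.67/1 000 + 23 600×8.89/1 000 + 32 100×22.18/1 000
= 18.45 + 150.10 + 209.80 + 711.98 = 1090.33.

1090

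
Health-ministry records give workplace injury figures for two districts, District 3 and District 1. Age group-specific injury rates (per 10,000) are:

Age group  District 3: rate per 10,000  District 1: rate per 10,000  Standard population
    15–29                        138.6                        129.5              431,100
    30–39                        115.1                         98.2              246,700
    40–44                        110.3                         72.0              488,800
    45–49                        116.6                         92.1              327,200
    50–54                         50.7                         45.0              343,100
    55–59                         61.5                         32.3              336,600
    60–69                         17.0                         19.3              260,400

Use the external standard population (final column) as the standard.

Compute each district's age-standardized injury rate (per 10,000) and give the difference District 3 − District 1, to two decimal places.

18.91

Standard total = 2,433,900; weights = 0.1771, 0.1014, 0.2008, 0.1344, 0.1410, 0.1383, 0.1070.
District 3: 0.1771×138.6 + 0.1014×115.1 + 0.2008×110.3 + 0.1344×116.6 + 0.1410×50.7 + 0.1383×61.5 + 0.1070×17.0 = 91.5135 per 10,000.
District 1: 0.1771×129.5 + 0.1014×98.2 + 0.2008×72.0 + 0.1344×92.1 + 0.1410×45.0 + 0.1383×32.3 + 0.1070×19.3 = 72.6075 per 10,000.
Difference = 91.5135 − 72.6075 = 18.9059.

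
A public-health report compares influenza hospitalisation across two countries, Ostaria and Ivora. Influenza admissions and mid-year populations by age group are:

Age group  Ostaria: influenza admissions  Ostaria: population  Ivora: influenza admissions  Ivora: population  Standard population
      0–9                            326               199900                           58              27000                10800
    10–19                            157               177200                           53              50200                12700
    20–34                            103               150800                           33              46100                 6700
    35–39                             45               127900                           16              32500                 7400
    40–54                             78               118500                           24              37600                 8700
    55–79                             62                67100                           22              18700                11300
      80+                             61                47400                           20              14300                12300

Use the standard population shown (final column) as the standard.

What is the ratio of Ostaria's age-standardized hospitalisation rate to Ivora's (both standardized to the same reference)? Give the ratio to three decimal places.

0.839

Age-specific rates per 100000 for Ostaria: 163.08, 88.60, 68.30, 35.18, 65.82, 92.40, 128.69.
For Ivora: 214.81, 105.58, 71.58, 49.23, 63.83, 117.65, 139.86.
Standard total = 69900; weights = 0.1545, 0.1817, 0.0959, 0.1059, 0.1245, 0.1617, 0.1760.
Ostaria: 0.1545×163.08 + 0.1817×88.60 + 0.0959×68.30 + 0.1059×35.18 + 0.1245×65.82 + 0.1617×92.40 + 0.1760×128.69 = 97.3416 per 100000.
Ivora: 0.1545×214.81 + 0.1817×105.58 + 0.0959×71.58 + 0.1059×49.23 + 0.1245×63.83 + 0.1617×117.65 + 0.1760×139.86 = 116.0195 per 100000.
Ratio = 97.3416 ÷ 116.0195 = 0.83901.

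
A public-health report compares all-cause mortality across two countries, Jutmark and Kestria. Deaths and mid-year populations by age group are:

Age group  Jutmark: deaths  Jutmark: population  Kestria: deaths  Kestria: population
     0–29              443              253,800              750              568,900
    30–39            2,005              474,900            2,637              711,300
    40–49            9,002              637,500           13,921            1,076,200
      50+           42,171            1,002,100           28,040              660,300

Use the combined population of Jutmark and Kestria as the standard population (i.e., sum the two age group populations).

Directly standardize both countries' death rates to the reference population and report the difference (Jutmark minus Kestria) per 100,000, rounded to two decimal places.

Age-specific rates per 100,000 for Jutmark: 174.55, 422.19, 1412.08, 4208.26.
For Kestria: 131.83, 370.73, 1293.53, 4246.55.
Combined standard total = 5,385,000; weights = 0.1528, 0.2203, 0.3182, 0.3087.
Jutmark: 0.1528×174.55 + 0.2203×422.19 + 0.3182×1412.08 + 0.3087×4208.26 = 1868.1710 per 100,000.
Kestria: 0.1528×131.83 + 0.2203×370.73 + 0.3182×1293.53 + 0.3087×4246.55 = 1824.4045 per 100,000.
Difference = 1868.1710 − 1824.4045 = 43.7665.

43.77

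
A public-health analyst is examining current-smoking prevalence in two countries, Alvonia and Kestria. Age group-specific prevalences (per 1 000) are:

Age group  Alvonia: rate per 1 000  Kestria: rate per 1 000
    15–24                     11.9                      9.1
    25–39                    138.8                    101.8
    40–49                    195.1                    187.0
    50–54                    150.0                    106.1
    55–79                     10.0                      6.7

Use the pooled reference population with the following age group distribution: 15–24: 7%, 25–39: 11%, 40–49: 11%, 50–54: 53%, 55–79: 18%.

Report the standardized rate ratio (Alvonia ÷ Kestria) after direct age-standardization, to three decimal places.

Standard weights: 0.07, 0.11, 0.11, 0.53, 0.18.
Alvonia: 0.0700×11.9 + 0.1100×138.8 + 0.1100×195.1 + 0.5300×150.0 + 0.1800×10.0 = 118.8620 per 1 000.
Kestria: 0.0700×9.1 + 0.1100×101.8 + 0.1100×187.0 + 0.5300×106.1 + 0.1800×6.7 = 89.8440 per 1 000.
Ratio = 118.8620 ÷ 89.8440 = 1.32298.

1.323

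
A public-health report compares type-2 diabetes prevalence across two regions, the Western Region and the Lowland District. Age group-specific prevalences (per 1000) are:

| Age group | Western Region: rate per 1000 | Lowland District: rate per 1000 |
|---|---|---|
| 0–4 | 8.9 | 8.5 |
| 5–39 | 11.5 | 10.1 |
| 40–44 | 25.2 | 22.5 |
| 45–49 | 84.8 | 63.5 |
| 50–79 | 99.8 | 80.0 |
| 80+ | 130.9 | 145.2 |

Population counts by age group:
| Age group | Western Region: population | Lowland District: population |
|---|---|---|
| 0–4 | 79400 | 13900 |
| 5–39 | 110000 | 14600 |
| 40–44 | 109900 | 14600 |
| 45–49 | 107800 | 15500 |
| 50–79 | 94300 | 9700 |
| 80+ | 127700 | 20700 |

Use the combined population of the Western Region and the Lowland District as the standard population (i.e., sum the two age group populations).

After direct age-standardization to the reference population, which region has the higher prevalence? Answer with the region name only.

Western Region

Combined standard total = 718100; weights = 0.1299, 0.1735, 0.1734, 0.1717, 0.1448, 0.2067.
The Western Region: 0.1299×8.9 + 0.1735×11.5 + 0.1734×25.2 + 0.1717×84.8 + 0.1448×99.8 + 0.2067×130.9 = 63.5862 per 1000.
The Lowland District: 0.1299×8.5 + 0.1735×10.1 + 0.1734×22.5 + 0.1717×63.5 + 0.1448×80.0 + 0.2067×145.2 = 59.2536 per 1000.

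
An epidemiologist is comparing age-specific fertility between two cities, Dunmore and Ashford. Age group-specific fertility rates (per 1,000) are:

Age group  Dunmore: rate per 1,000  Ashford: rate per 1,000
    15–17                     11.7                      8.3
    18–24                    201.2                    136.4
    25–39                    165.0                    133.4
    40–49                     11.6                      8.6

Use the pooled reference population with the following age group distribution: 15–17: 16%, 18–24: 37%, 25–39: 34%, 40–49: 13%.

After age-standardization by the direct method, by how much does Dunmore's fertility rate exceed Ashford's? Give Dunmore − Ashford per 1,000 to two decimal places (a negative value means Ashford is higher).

35.65

Standard weights: 0.16, 0.37, 0.34, 0.13.
Dunmore: 0.1600×11.7 + 0.3700×201.2 + 0.3400×165.0 + 0.1300×11.6 = 133.9240 per 1,000.
Ashford: 0.1600×8.3 + 0.3700×136.4 + 0.3400×133.4 + 0.1300×8.6 = 98.2700 per 1,000.
Difference = 133.9240 − 98.2700 = 35.6540.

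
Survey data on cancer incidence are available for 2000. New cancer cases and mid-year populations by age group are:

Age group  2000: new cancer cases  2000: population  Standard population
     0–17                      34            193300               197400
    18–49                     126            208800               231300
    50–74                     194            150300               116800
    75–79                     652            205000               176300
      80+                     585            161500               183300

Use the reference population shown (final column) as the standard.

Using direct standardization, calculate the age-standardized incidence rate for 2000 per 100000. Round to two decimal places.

Age-specific rates per 100000 for 2000: 17.59, 60.34, 129.08, 318.05, 362.23.
Standard total = 905100; weights = 0.2181, 0.2556, 0.1290, 0.1948, 0.2025.
Standardized rate: 0.2181×17.59 + 0.2556×60.34 + 0.1290×129.08 + 0.1948×318.05 + 0.2025×362.23 = 171.2236 per 100000.

171.22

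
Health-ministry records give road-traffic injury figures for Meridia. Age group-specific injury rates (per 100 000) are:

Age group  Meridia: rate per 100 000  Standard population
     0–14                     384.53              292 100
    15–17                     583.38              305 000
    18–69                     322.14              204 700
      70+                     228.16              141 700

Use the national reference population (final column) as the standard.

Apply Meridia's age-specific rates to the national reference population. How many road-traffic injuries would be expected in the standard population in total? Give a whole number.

Expected road-traffic injuries = Σ (standard pop × age-specific rate ÷ 100 000)
= 292 100×384.53/100 000 + 305 000×583.38/100 000 + 204 700×322.14/100 000 + 141 700×228.16/100 000
= 1123.21 + 1779.31 + 659.42 + 323.30 = 3885.24.

3885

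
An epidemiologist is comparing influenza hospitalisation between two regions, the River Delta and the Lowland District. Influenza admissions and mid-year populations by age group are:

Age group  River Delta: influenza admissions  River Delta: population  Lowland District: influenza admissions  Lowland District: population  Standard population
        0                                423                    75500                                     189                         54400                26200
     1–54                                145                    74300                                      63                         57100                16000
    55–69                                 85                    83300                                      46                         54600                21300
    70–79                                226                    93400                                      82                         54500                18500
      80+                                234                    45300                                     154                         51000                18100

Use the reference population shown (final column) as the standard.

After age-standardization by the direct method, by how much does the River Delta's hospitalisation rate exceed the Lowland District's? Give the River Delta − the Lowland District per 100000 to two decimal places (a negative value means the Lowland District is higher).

Age-specific rates per 100000 for the River Delta: 560.26, 195.15, 102.04, 241.97, 516.56.
For the Lowland District: 347.43, 110.33, 84.25, 150.46, 301.96.
Standard total = 100100; weights = 0.2617, 0.1598, 0.2128, 0.1848, 0.1808.
The River Delta: 0.2617×560.26 + 0.1598×195.15 + 0.2128×102.04 + 0.1848×241.97 + 0.1808×516.56 = 337.6723 per 100000.
The Lowland District: 0.2617×347.43 + 0.1598×110.33 + 0.2128×84.25 + 0.1848×150.46 + 0.1808×301.96 = 208.9049 per 100000.
Difference = 337.6723 − 208.9049 = 128.7674.

128.77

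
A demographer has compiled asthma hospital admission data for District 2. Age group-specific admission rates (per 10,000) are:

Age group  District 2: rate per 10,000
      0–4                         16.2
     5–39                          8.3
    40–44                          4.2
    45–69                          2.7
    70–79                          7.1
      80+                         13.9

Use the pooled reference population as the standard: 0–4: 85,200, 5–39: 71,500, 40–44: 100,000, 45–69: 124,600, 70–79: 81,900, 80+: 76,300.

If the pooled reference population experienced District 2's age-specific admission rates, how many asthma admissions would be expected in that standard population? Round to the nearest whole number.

437

Expected asthma admissions = Σ (standard pop × age-specific rate ÷ 10,000)
= 85,200×16.2/10,000 + 71,500×8.3/10,000 + 100,000×4.2/10,000 + 124,600×2.7/10,000 + 81,900×7.1/10,000 + 76,300×13.9/10,000
= 138.02 + 59.34 + 42.00 + 33.64 + 58.15 + 106.06 = 437.22.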